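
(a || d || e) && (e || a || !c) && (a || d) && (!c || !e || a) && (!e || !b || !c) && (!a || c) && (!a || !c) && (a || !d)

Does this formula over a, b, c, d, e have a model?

Suppose a = true.
The clause (c) is unit, so c = true.
Now (!c) is unsatisfied and unit — conflict.
So a must be the other value — set a = false.
The clause (d) is unit, so d = true.
Now (!d) is unsatisfied and unit — conflict.
Neither a = true nor a = false works.
No assignment satisfies every clause.

Unsatisfiable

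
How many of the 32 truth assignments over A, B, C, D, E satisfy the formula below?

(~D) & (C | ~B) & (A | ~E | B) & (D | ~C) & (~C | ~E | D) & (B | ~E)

2

There are 2^5 = 32 truth assignments over (A, B, C, D, E).
Split on D. With D = 1, the clauses containing D are satisfied and ~D drops from the rest; 0 of the 2^4 = 16 assignments to the other variables satisfy what remains.
With D = 0, by the same count on the reduced clause set, 2 assignments work.
Total: 0 + 2 = 2.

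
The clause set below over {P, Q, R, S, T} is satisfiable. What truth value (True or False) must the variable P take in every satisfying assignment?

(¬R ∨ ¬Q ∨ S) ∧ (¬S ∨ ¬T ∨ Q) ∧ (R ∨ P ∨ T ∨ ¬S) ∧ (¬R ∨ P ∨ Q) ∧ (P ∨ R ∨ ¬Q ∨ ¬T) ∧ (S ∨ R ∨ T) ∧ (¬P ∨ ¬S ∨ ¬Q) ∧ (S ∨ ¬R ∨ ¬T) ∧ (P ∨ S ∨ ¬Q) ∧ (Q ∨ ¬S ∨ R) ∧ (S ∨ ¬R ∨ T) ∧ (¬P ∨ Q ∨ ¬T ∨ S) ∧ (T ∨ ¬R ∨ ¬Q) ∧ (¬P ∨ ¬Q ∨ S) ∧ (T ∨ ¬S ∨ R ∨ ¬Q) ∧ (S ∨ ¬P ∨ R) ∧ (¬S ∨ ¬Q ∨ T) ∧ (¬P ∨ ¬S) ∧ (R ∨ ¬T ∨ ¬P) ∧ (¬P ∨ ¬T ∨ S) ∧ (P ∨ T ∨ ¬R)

Suppose P = True.
The clause (¬S) is unit, so S = False.
The clause (¬Q) is unit, so Q = False.
The clause (¬T) is unit, so T = False.
The clause (R) is unit, so R = True.
That conflicts with the unit clause (¬R).
So every satisfying assignment has P = False.

False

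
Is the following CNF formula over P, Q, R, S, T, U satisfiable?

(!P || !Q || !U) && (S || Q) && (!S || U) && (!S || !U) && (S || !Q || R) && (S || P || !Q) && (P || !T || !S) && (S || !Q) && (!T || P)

Branch on S: set S = true.
(U) alone gives U = true.
That conflicts with the unit clause (!U).
So S must be the other value — set S = false.
(Q) alone gives Q = true.
That conflicts with the unit clause (!Q).
Both values of S lead to a conflict.
No assignment satisfies every clause.

No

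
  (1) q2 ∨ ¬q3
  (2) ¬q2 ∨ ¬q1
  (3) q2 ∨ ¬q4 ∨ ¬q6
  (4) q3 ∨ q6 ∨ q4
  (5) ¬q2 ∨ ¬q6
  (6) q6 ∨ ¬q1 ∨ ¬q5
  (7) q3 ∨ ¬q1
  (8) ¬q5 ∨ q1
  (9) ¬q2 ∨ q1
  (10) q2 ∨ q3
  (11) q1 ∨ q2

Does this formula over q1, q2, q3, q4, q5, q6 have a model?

Case q2 = True:
(¬q1) alone gives q1 = False.
Now (q1) is unsatisfied and unit — conflict.
So q2 must be the other value — set q2 = False.
(¬q3) alone gives q3 = False.
Now (q3) is unsatisfied and unit — conflict.
Both values of q2 lead to a conflict.
No assignment satisfies every clause.

No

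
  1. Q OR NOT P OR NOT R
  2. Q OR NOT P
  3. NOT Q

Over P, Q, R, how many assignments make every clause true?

There are 2^3 = 8 truth assignments over (P, Q, R).
Check each against the 3 clauses (columns in the order P, Q, R):
  F F F  ✓ satisfies all
  F F T  ✓ satisfies all
  F T F  ✗ fails (NOT Q)
  F T T  ✗ fails (NOT Q)
  T F F  ✗ fails (Q OR NOT P)
  T F T  ✗ fails (Q OR NOT P OR NOT R)
  T T F  ✗ fails (NOT Q)
  T T T  ✗ fails (NOT Q)
2 of the 8 rows are models.

2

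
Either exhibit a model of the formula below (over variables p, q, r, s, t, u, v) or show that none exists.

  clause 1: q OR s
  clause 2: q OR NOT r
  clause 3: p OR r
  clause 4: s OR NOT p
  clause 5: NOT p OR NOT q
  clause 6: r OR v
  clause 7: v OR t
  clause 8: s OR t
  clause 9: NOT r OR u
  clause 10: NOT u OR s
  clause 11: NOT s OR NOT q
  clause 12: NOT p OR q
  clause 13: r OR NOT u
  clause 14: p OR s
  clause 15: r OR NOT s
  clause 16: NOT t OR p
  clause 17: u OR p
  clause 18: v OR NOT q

Branch on q: set q = true.
From the singleton clause (NOT p), p = false.
From the singleton clause (r), r = true.
From the singleton clause (u), u = true.
From the singleton clause (s), s = true.
That conflicts with the unit clause (NOT s).
That branch fails; take q = false instead.
From the singleton clause (s), s = true.
From the singleton clause (NOT r), r = false.
That conflicts with the unit clause (r).
Neither q = true nor q = false works.

UNSATISFIABLE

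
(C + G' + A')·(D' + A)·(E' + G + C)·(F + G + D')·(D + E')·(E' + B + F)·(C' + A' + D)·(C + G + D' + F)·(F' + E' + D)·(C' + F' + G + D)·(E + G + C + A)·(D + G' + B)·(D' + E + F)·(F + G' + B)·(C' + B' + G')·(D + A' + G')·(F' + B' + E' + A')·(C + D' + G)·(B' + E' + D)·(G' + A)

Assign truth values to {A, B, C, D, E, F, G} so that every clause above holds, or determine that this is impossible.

Try D = 0.
From the singleton clause (E'), E = 0.
Try C = 1.
From the singleton clause (A'), A = 0.
From the singleton clause (G'), G = 0.
From the singleton clause (F'), F = 0.
Every clause is now satisfied; B is unconstrained.

A ↦ 0,  B ↦ 1,  C ↦ 1,  D ↦ 0,  E ↦ 0,  F ↦ 0,  G ↦ 0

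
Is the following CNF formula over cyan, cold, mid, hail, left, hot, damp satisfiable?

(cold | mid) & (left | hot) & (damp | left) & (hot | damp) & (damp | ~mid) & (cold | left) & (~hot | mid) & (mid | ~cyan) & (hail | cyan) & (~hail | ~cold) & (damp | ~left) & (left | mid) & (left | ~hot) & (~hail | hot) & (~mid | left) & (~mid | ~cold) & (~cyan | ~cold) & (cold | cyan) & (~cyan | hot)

Branch on cold: set cold = 0.
Unit clause (mid) forces mid = 1.
Unit clause (damp) forces damp = 1.
Unit clause (left) forces left = 1.
Unit clause (cyan) forces cyan = 1.
Unit clause (hot) forces hot = 1.
All clauses hold; hail can take either value.
A satisfying assignment: cyan ↦ 1; cold ↦ 0; mid ↦ 1; hail ↦ 1; left ↦ 1; hot ↦ 1; damp ↦ 1.

Satisfiable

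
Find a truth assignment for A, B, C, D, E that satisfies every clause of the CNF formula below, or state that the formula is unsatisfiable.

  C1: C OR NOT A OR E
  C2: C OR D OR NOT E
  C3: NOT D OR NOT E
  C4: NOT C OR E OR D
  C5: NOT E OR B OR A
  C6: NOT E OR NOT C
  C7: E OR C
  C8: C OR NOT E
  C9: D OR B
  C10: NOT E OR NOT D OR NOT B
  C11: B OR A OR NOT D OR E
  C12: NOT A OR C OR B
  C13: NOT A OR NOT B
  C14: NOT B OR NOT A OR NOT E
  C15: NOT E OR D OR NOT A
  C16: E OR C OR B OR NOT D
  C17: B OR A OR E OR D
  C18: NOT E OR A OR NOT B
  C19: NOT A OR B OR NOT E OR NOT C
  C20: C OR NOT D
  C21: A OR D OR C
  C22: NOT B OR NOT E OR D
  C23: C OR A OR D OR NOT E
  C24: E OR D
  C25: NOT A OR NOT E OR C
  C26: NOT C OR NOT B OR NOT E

Case D = true:
Unit clause (NOT E) forces E = false.
Unit clause (C) forces C = true.
Case B = true:
Unit clause (NOT A) forces A = false.
Every clause now holds.

A ↦ false,  B ↦ true,  C ↦ true,  D ↦ true,  E ↦ false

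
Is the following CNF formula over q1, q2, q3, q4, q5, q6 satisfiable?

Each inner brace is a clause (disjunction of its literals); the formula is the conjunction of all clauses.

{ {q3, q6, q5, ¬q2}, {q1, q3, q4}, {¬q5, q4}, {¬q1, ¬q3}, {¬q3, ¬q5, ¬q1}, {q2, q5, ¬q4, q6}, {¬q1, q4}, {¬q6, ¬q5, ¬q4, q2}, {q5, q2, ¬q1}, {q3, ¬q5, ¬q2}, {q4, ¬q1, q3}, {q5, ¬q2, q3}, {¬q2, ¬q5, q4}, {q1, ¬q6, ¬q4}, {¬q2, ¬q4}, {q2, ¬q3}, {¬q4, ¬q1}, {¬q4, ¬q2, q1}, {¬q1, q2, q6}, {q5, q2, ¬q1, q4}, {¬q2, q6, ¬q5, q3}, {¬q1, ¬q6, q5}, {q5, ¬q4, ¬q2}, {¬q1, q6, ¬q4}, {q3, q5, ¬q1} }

Satisfiable

Case q5 = True:
From the singleton clause (q4), q4 = True.
From the singleton clause (¬q2), q2 = False.
From the singleton clause (¬q6), q6 = False.
From the singleton clause (¬q3), q3 = False.
From the singleton clause (¬q1), q1 = False.
Every clause now holds.
A satisfying assignment: q1=False, q2=False, q3=False, q4=True, q5=True, q6=False.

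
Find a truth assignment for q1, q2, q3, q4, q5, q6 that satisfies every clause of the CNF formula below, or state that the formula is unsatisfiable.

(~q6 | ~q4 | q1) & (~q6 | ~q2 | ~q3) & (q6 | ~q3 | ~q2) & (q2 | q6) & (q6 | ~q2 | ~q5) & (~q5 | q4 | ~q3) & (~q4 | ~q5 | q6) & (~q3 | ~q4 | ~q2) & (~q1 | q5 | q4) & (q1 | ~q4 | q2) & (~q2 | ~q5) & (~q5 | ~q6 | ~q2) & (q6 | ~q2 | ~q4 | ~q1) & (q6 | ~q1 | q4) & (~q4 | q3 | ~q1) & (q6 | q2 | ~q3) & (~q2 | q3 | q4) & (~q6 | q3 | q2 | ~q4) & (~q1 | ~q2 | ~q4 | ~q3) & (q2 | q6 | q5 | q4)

q1=0; q2=0; q3=0; q4=0; q5=1; q6=1

Case q2 = 0:
(q6) alone gives q6 = 1.
Case q4 = 0:
Case q5 = 1:
(~q3) alone gives q3 = 0.
Every clause is now satisfied; q1 is unconstrained.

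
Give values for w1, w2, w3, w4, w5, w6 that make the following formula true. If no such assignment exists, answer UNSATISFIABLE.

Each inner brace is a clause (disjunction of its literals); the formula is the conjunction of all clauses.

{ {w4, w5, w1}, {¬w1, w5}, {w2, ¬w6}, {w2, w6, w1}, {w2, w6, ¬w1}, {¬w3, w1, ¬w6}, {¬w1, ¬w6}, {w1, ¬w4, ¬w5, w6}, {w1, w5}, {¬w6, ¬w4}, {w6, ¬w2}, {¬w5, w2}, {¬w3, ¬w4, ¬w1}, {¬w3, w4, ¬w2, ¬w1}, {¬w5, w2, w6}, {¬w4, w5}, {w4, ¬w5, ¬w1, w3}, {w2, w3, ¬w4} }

w1: False, w2: True, w3: False, w4: False, w5: True, w6: True

Try w1 = False.
The clause (w5) is unit, so w5 = True.
The clause (w2) is unit, so w2 = True.
The clause (w6) is unit, so w6 = True.
The clause (¬w3) is unit, so w3 = False.
The clause (¬w4) is unit, so w4 = False.
This assignment satisfies each clause.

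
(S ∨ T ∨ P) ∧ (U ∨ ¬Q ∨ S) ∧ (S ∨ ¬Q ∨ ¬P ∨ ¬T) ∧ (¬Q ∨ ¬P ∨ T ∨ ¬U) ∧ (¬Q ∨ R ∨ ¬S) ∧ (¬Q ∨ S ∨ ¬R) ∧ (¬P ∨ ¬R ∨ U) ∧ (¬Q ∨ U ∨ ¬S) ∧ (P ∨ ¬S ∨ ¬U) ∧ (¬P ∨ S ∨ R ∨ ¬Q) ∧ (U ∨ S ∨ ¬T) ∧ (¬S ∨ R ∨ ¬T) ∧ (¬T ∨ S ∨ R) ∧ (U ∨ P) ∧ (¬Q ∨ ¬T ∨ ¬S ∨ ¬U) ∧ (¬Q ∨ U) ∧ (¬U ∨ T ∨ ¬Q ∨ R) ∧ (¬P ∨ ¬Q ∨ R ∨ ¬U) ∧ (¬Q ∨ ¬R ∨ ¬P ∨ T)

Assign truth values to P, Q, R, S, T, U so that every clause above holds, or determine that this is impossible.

P ↦ True; Q ↦ False; R ↦ True; S ↦ False; T ↦ False; U ↦ True

Case U = True:
Case P = True:
Case Q = False:
Case S = False:
Case T = False:
All clauses hold; R can take either value.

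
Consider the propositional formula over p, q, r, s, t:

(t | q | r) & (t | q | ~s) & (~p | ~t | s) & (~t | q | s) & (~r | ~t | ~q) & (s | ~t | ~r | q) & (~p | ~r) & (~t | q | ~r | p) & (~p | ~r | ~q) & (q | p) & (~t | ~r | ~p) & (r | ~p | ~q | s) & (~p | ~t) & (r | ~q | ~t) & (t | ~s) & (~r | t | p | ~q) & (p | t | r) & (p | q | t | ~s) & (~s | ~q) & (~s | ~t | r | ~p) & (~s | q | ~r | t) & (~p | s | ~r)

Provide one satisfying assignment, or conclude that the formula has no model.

UNSATISFIABLE

Case p = 0:
(q) alone gives q = 1.
(~s) alone gives s = 0.
Case r = 0:
(~t) alone gives t = 0.
Now (t) is unsatisfied and unit — conflict.
That branch fails; take r = 1 instead.
(~t) alone gives t = 0.
Now (t) is unsatisfied and unit — conflict.
Both values of r lead to a conflict.
That branch fails; take p = 1 instead.
(~r) alone gives r = 0.
(~t) alone gives t = 0.
(q) alone gives q = 1.
(s) alone gives s = 1.
Now (~s) is unsatisfied and unit — conflict.
Both values of p lead to a conflict.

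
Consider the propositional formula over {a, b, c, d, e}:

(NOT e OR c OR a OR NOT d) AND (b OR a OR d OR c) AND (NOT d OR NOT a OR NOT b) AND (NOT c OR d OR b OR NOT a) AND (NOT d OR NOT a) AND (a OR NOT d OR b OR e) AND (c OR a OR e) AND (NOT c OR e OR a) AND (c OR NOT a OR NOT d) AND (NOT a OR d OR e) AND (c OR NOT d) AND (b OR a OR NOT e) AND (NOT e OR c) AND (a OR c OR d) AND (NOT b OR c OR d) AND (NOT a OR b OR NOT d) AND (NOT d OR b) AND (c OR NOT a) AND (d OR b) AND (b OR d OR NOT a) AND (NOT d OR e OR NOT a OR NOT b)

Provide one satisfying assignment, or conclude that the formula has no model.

Try d = false.
(b) alone gives b = true.
(c) alone gives c = true.
Try e = true.
Every clause is now satisfied; a is unconstrained.

a: false; b: true; c: true; d: false; e: true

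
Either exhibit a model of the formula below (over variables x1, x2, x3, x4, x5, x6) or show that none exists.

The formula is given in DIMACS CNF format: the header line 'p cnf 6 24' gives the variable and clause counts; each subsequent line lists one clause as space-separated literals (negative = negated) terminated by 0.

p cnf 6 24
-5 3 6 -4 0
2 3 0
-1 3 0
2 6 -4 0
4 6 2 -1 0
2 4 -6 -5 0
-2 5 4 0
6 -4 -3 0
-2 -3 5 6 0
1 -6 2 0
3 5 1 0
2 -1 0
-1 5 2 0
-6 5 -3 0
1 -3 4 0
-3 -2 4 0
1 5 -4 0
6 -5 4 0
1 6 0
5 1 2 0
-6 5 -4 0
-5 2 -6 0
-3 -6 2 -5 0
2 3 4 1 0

x1=True, x2=True, x3=True, x4=True, x5=True, x6=True

Case x2 = True:
Case x1 = True:
The clause (x3) is unit, so x3 = True.
The clause (x4) is unit, so x4 = True.
The clause (x6) is unit, so x6 = True.
The clause (x5) is unit, so x5 = True.
This assignment satisfies each clause.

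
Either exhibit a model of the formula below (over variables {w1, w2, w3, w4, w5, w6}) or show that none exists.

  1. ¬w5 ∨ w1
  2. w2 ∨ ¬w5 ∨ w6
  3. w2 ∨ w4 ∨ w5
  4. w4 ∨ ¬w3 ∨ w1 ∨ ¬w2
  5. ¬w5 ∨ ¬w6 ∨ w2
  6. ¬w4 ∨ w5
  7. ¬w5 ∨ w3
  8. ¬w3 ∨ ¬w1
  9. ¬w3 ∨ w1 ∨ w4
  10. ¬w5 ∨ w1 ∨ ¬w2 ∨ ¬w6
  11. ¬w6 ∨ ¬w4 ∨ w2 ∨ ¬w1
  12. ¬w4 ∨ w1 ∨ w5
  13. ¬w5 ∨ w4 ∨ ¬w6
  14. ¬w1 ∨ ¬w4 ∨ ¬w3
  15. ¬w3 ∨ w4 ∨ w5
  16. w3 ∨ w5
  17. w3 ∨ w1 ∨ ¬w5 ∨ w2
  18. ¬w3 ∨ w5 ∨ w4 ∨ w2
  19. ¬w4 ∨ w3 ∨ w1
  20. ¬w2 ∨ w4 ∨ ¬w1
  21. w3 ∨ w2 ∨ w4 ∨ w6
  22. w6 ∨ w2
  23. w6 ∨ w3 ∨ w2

Suppose w5 = False.
Unit clause (¬w4) forces w4 = False.
Unit clause (w2) forces w2 = True.
Unit clause (¬w3) forces w3 = False.
That conflicts with the unit clause (w3).
Undo w5 and try w5 = True.
Unit clause (w1) forces w1 = True.
Unit clause (w3) forces w3 = True.
That conflicts with the unit clause (¬w3).
Either choice for w5 ends in contradiction.

UNSATISFIABLE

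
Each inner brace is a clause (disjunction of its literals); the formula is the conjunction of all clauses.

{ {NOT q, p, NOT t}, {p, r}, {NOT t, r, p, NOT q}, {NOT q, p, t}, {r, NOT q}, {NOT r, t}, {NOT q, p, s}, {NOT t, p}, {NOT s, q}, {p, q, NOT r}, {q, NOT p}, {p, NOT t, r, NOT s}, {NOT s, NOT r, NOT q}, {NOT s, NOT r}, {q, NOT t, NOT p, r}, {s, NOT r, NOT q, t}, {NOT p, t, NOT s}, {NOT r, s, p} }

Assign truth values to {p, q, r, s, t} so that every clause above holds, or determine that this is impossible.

p: true,  q: true,  r: true,  s: false,  t: true

Case p = true:
The clause (q) is unit, so q = true.
The clause (r) is unit, so r = true.
The clause (t) is unit, so t = true.
The clause (NOT s) is unit, so s = false.
All clauses are satisfied.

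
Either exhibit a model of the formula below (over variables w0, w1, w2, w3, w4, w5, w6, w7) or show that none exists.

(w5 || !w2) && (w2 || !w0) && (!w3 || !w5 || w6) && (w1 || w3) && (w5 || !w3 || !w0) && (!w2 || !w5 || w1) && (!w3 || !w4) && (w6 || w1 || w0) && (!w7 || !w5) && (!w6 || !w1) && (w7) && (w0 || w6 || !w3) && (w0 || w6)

Unit clause (w7) forces w7 = true.
Unit clause (!w5) forces w5 = false.
Unit clause (!w2) forces w2 = false.
Unit clause (!w0) forces w0 = false.
Unit clause (w6) forces w6 = true.
Unit clause (!w1) forces w1 = false.
Unit clause (w3) forces w3 = true.
Unit clause (!w4) forces w4 = false.
This assignment satisfies each clause.

w0: false,  w1: false,  w2: false,  w3: true,  w4: false,  w5: false,  w6: true,  w7: true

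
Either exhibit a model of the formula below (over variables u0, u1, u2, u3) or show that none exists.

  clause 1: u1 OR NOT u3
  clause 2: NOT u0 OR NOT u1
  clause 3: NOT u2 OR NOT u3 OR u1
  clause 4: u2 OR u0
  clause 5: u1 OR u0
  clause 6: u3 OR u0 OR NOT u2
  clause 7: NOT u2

From the singleton clause (NOT u2), u2 = false.
From the singleton clause (u0), u0 = true.
From the singleton clause (NOT u1), u1 = false.
From the singleton clause (NOT u3), u3 = false.
All clauses are satisfied.

u0: true, u1: false, u2: false, u3: false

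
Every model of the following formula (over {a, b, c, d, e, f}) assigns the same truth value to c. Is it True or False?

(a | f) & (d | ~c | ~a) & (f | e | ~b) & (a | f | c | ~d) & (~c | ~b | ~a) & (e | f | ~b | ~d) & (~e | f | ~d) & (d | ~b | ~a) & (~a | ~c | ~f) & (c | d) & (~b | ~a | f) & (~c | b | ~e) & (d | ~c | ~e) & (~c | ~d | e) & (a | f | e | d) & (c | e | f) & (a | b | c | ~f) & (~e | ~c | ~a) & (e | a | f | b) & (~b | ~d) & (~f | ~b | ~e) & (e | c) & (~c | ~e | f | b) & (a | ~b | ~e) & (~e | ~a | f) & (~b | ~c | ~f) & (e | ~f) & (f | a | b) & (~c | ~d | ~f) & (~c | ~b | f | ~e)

Suppose c = 1.
Suppose a = 1.
(d) alone gives d = 1.
(~b) alone gives b = 0.
(~f) alone gives f = 0.
(~e) alone gives e = 0.
Now (e) is unsatisfied and unit — conflict.
That branch fails; take a = 0 instead.
(f) alone gives f = 1.
(~b) alone gives b = 0.
(~e) alone gives e = 0.
Now (e) is unsatisfied and unit — conflict.
Either choice for a ends in contradiction.
So every satisfying assignment has c = False.

False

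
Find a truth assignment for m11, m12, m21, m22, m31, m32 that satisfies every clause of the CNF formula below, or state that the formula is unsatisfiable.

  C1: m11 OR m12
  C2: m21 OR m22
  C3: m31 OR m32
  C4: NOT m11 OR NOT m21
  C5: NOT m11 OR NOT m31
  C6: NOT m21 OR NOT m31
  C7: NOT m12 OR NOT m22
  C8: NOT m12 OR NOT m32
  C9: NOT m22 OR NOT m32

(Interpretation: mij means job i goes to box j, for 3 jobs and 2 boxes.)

Branch on m11: set m11 = true.
(NOT m21) alone gives m21 = false.
(m22) alone gives m22 = true.
(NOT m31) alone gives m31 = false.
(m32) alone gives m32 = true.
That conflicts with the unit clause (NOT m32).
Undo m11 and try m11 = false.
(m12) alone gives m12 = true.
(NOT m22) alone gives m22 = false.
(m21) alone gives m21 = true.
(NOT m31) alone gives m31 = false.
(m32) alone gives m32 = true.
That conflicts with the unit clause (NOT m32).
Neither m11 = true nor m11 = false works.

UNSATISFIABLE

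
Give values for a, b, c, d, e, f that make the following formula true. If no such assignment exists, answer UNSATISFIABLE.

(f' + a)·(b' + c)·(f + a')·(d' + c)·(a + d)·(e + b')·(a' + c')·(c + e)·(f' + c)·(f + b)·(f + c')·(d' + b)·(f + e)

UNSATISFIABLE

Try f = 0.
From the singleton clause (a'), a = 0.
From the singleton clause (d), d = 1.
From the singleton clause (c), c = 1.
That conflicts with the unit clause (c').
So f must be the other value — set f = 1.
From the singleton clause (a), a = 1.
From the singleton clause (c'), c = 0.
That conflicts with the unit clause (c).
Both values of f lead to a conflict.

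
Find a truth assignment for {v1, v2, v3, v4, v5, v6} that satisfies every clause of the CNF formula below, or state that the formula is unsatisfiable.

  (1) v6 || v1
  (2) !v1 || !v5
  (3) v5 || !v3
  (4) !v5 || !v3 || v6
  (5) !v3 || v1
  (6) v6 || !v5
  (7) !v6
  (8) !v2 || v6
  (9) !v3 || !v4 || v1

(!v6) alone gives v6 = false.
(v1) alone gives v1 = true.
(!v5) alone gives v5 = false.
(!v3) alone gives v3 = false.
(!v2) alone gives v2 = false.
Every clause is now satisfied; v4 is unconstrained.

v1=true; v2=false; v3=false; v4=true; v5=false; v6=false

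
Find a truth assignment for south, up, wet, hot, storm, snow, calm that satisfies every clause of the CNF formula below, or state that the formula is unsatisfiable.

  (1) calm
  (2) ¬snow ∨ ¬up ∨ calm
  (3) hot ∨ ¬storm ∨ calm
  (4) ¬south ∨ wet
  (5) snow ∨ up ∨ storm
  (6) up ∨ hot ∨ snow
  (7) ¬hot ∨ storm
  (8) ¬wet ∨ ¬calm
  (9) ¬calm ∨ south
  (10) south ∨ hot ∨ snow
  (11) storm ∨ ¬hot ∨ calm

UNSATISFIABLE

Unit clause (calm) forces calm = True.
Unit clause (¬wet) forces wet = False.
Unit clause (¬south) forces south = False.
Now (south) is unsatisfied and unit — conflict.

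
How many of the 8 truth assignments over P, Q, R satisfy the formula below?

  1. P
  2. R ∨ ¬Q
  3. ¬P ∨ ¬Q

There are 2^3 = 8 truth assignments over (P, Q, R).
Check each against the 3 clauses (columns in the order P, Q, R):
  F F F  ✗ fails (P)
  F F T  ✗ fails (P)
  F T F  ✗ fails (P)
  F T T  ✗ fails (P)
  T F F  ✓ satisfies all
  T F T  ✓ satisfies all
  T T F  ✗ fails (R ∨ ¬Q)
  T T T  ✗ fails (¬P ∨ ¬Q)
2 of the 8 rows are models.

2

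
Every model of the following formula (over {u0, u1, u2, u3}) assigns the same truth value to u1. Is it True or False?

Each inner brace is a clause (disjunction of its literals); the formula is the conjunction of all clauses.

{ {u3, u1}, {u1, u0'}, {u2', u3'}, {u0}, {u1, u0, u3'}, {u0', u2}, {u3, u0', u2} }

Suppose u1 = 0.
(u3) alone gives u3 = 1.
(u0') alone gives u0 = 0.
But (u0) is also a unit clause — contradiction.
So every satisfying assignment has u1 = True.

True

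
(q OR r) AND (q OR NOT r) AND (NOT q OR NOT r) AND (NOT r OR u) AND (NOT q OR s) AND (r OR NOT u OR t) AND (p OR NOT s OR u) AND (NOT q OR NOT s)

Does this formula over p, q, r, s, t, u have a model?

Unsatisfiable

Try q = true.
Unit clause (NOT r) forces r = false.
Unit clause (s) forces s = true.
But (NOT s) is also a unit clause — contradiction.
Backtrack on q: now try q = false.
Unit clause (r) forces r = true.
But (NOT r) is also a unit clause — contradiction.
Both values of q lead to a conflict.
No assignment satisfies every clause.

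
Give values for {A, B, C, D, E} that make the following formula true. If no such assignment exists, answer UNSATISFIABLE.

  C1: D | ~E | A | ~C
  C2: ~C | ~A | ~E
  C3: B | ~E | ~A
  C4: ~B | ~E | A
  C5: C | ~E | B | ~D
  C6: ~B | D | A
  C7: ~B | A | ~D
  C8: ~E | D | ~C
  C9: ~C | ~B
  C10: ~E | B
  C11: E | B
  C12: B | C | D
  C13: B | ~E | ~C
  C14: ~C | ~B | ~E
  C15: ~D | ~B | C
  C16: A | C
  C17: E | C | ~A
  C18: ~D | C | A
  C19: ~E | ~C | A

Case C = 0:
Unit clause (A) forces A = 1.
Unit clause (E) forces E = 1.
Unit clause (B) forces B = 1.
Unit clause (~D) forces D = 0.
All clauses are satisfied.

A: 1, B: 1, C: 0, D: 0, E: 1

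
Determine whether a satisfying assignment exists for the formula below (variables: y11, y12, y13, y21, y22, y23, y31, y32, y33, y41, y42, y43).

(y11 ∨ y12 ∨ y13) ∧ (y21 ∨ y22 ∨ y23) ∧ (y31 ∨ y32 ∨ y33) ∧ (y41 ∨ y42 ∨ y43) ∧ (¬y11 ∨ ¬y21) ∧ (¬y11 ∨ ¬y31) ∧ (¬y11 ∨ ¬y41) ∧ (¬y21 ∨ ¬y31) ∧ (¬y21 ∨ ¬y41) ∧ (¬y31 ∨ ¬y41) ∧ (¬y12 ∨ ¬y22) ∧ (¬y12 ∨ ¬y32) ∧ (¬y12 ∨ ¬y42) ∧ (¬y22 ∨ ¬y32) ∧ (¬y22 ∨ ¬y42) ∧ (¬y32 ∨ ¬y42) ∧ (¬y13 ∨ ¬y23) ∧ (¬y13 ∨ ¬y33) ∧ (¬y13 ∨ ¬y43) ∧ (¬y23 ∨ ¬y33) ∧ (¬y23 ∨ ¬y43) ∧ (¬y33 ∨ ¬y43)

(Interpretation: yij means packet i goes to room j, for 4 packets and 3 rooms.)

No, unsatisfiable

Suppose y11 = False.
Suppose y12 = True.
From the singleton clause (¬y22), y22 = False.
From the singleton clause (¬y32), y32 = False.
From the singleton clause (¬y42), y42 = False.
Suppose y21 = True.
From the singleton clause (¬y31), y31 = False.
From the singleton clause (y33), y33 = True.
From the singleton clause (¬y41), y41 = False.
From the singleton clause (y43), y43 = True.
Now (¬y43) is unsatisfied and unit — conflict.
Undo y21 and try y21 = False.
From the singleton clause (y23), y23 = True.
From the singleton clause (¬y13), y13 = False.
From the singleton clause (¬y33), y33 = False.
From the singleton clause (y31), y31 = True.
From the singleton clause (¬y41), y41 = False.
From the singleton clause (y43), y43 = True.
Now (¬y43) is unsatisfied and unit — conflict.
Either choice for y21 ends in contradiction.
Undo y12 and try y12 = False.
From the singleton clause (y13), y13 = True.
From the singleton clause (¬y23), y23 = False.
From the singleton clause (¬y33), y33 = False.
From the singleton clause (¬y43), y43 = False.
Suppose y21 = True.
From the singleton clause (¬y31), y31 = False.
From the singleton clause (y32), y32 = True.
From the singleton clause (¬y41), y41 = False.
From the singleton clause (y42), y42 = True.
Now (¬y42) is unsatisfied and unit — conflict.
Undo y21 and try y21 = False.
From the singleton clause (y22), y22 = True.
From the singleton clause (¬y32), y32 = False.
From the singleton clause (y31), y31 = True.
From the singleton clause (¬y41), y41 = False.
From the singleton clause (y42), y42 = True.
Now (¬y42) is unsatisfied and unit — conflict.
Either choice for y21 ends in contradiction.
Either choice for y12 ends in contradiction.
Undo y11 and try y11 = True.
From the singleton clause (¬y21), y21 = False.
From the singleton clause (¬y31), y31 = False.
From the singleton clause (¬y41), y41 = False.
Suppose y22 = True.
From the singleton clause (¬y12), y12 = False.
From the singleton clause (¬y32), y32 = False.
From the singleton clause (y33), y33 = True.
From the singleton clause (¬y42), y42 = False.
From the singleton clause (y43), y43 = True.
Now (¬y43) is unsatisfied and unit — conflict.
Undo y22 and try y22 = False.
From the singleton clause (y23), y23 = True.
From the singleton clause (¬y13), y13 = False.
From the singleton clause (¬y33), y33 = False.
From the singleton clause (y32), y32 = True.
From the singleton clause (¬y12), y12 = False.
From the singleton clause (¬y42), y42 = False.
From the singleton clause (y43), y43 = True.
Now (¬y43) is unsatisfied and unit — conflict.
Either choice for y22 ends in contradiction.
Either choice for y11 ends in contradiction.
No assignment satisfies every clause.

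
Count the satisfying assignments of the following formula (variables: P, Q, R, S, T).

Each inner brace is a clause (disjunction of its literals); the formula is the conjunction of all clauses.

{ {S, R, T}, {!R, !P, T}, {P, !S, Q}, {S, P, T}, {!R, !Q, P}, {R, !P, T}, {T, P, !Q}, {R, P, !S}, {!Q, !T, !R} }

There are 2^5 = 32 truth assignments over (P, Q, R, S, T).
Split on S. With S = true, the clauses containing S are satisfied and !S drops from the rest; 3 of the 2^4 = 16 assignments to the other variables satisfy what remains.
With S = false, by the same count on the reduced clause set, 6 assignments work.
Total: 3 + 6 = 9.

9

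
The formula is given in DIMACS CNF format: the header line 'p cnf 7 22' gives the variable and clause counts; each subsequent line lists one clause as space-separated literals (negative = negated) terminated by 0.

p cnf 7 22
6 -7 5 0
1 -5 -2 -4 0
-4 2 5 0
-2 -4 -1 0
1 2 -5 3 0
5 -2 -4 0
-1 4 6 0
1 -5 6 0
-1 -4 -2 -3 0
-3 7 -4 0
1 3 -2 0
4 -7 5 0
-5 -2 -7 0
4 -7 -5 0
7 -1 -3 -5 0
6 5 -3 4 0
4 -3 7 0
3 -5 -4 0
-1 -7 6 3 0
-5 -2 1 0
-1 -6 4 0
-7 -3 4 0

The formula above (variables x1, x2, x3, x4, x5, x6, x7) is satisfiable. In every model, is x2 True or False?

Suppose x2 = True.
Suppose x4 = False.
Suppose x1 = False.
The clause (x3) is unit, so x3 = True.
The clause (x7) is unit, so x7 = True.
That conflicts with the unit clause (¬x7).
So x1 must be the other value — set x1 = True.
The clause (x6) is unit, so x6 = True.
That conflicts with the unit clause (¬x6).
Neither x1 = True nor x1 = False works.
So x4 must be the other value — set x4 = True.
The clause (¬x1) is unit, so x1 = False.
The clause (¬x5) is unit, so x5 = False.
That conflicts with the unit clause (x5).
Neither x4 = True nor x4 = False works.
So every satisfying assignment has x2 = False.

False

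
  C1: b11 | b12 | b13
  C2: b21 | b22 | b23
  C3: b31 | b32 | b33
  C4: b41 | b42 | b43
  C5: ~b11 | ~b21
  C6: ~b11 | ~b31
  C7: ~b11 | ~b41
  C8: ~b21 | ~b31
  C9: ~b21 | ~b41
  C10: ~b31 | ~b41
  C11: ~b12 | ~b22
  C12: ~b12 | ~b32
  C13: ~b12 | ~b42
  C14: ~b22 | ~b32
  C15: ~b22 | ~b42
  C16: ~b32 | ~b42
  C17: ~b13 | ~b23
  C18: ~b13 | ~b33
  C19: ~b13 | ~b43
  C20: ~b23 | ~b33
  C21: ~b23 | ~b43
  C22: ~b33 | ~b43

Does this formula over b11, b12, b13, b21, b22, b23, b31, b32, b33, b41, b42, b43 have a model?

No, unsatisfiable

Case b11 = 0:
Case b12 = 1:
The clause (~b22) is unit, so b22 = 0.
The clause (~b32) is unit, so b32 = 0.
The clause (~b42) is unit, so b42 = 0.
Case b21 = 1:
The clause (~b31) is unit, so b31 = 0.
The clause (b33) is unit, so b33 = 1.
The clause (~b41) is unit, so b41 = 0.
The clause (b43) is unit, so b43 = 1.
That conflicts with the unit clause (~b43).
Undo b21 and try b21 = 0.
The clause (b23) is unit, so b23 = 1.
The clause (~b13) is unit, so b13 = 0.
The clause (~b33) is unit, so b33 = 0.
The clause (b31) is unit, so b31 = 1.
The clause (~b41) is unit, so b41 = 0.
The clause (b43) is unit, so b43 = 1.
That conflicts with the unit clause (~b43).
Both values of b21 lead to a conflict.
Undo b12 and try b12 = 0.
The clause (b13) is unit, so b13 = 1.
The clause (~b23) is unit, so b23 = 0.
The clause (~b33) is unit, so b33 = 0.
The clause (~b43) is unit, so b43 = 0.
Case b21 = 1:
The clause (~b31) is unit, so b31 = 0.
The clause (b32) is unit, so b32 = 1.
The clause (~b41) is unit, so b41 = 0.
The clause (b42) is unit, so b42 = 1.
That conflicts with the unit clause (~b42).
Undo b21 and try b21 = 0.
The clause (b22) is unit, so b22 = 1.
The clause (~b32) is unit, so b32 = 0.
The clause (b31) is unit, so b31 = 1.
The clause (~b41) is unit, so b41 = 0.
The clause (b42) is unit, so b42 = 1.
That conflicts with the unit clause (~b42).
Both values of b21 lead to a conflict.
Both values of b12 lead to a conflict.
Undo b11 and try b11 = 1.
The clause (~b21) is unit, so b21 = 0.
The clause (~b31) is unit, so b31 = 0.
The clause (~b41) is unit, so b41 = 0.
Case b22 = 1:
The clause (~b12) is unit, so b12 = 0.
The clause (~b32) is unit, so b32 = 0.
The clause (b33) is unit, so b33 = 1.
The clause (~b42) is unit, so b42 = 0.
The clause (b43) is unit, so b43 = 1.
That conflicts with the unit clause (~b43).
Undo b22 and try b22 = 0.
The clause (b23) is unit, so b23 = 1.
The clause (~b13) is unit, so b13 = 0.
The clause (~b33) is unit, so b33 = 0.
The clause (b32) is unit, so b32 = 1.
The clause (~b12) is unit, so b12 = 0.
The clause (~b42) is unit, so b42 = 0.
The clause (b43) is unit, so b43 = 1.
That conflicts with the unit clause (~b43).
Both values of b22 lead to a conflict.
Both values of b11 lead to a conflict.
No assignment satisfies every clause.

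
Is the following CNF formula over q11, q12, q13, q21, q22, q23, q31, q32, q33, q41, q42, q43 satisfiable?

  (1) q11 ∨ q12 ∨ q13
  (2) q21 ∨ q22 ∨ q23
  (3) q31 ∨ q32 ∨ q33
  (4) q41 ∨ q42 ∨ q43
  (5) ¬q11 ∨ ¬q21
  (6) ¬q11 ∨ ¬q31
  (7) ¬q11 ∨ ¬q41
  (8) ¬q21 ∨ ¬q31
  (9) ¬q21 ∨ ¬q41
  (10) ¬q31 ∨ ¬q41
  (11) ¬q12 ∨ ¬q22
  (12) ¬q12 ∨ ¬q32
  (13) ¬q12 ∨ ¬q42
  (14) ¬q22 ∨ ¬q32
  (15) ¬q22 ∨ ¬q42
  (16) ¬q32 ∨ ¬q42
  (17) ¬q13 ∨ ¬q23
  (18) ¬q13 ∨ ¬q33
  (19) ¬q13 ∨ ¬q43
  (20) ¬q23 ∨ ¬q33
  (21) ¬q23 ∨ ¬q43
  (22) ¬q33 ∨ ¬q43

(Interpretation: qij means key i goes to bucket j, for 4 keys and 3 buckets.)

No, unsatisfiable

Branch on q11: set q11 = False.
Branch on q12: set q12 = True.
(¬q22) alone gives q22 = False.
(¬q32) alone gives q32 = False.
(¬q42) alone gives q42 = False.
Branch on q21: set q21 = True.
(¬q31) alone gives q31 = False.
(q33) alone gives q33 = True.
(¬q41) alone gives q41 = False.
(q43) alone gives q43 = True.
But (¬q43) is also a unit clause — contradiction.
Backtrack on q21: now try q21 = False.
(q23) alone gives q23 = True.
(¬q13) alone gives q13 = False.
(¬q33) alone gives q33 = False.
(q31) alone gives q31 = True.
(¬q41) alone gives q41 = False.
(q43) alone gives q43 = True.
But (¬q43) is also a unit clause — contradiction.
Neither q21 = True nor q21 = False works.
Backtrack on q12: now try q12 = False.
(q13) alone gives q13 = True.
(¬q23) alone gives q23 = False.
(¬q33) alone gives q33 = False.
(¬q43) alone gives q43 = False.
Branch on q21: set q21 = True.
(¬q31) alone gives q31 = False.
(q32) alone gives q32 = True.
(¬q41) alone gives q41 = False.
(q42) alone gives q42 = True.
But (¬q42) is also a unit clause — contradiction.
Backtrack on q21: now try q21 = False.
(q22) alone gives q22 = True.
(¬q32) alone gives q32 = False.
(q31) alone gives q31 = True.
(¬q41) alone gives q41 = False.
(q42) alone gives q42 = True.
But (¬q42) is also a unit clause — contradiction.
Neither q21 = True nor q21 = False works.
Neither q12 = True nor q12 = False works.
Backtrack on q11: now try q11 = True.
(¬q21) alone gives q21 = False.
(¬q31) alone gives q31 = False.
(¬q41) alone gives q41 = False.
Branch on q22: set q22 = True.
(¬q12) alone gives q12 = False.
(¬q32) alone gives q32 = False.
(q33) alone gives q33 = True.
(¬q42) alone gives q42 = False.
(q43) alone gives q43 = True.
But (¬q43) is also a unit clause — contradiction.
Backtrack on q22: now try q22 = False.
(q23) alone gives q23 = True.
(¬q13) alone gives q13 = False.
(¬q33) alone gives q33 = False.
(q32) alone gives q32 = True.
(¬q12) alone gives q12 = False.
(¬q42) alone gives q42 = False.
(q43) alone gives q43 = True.
But (¬q43) is also a unit clause — contradiction.
Neither q22 = True nor q22 = False works.
Neither q11 = True nor q11 = False works.
No assignment satisfies every clause.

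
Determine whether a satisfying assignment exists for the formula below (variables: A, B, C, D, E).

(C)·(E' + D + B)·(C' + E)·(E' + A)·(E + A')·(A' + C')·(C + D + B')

No, unsatisfiable

Unit clause (C) forces C = 1.
Unit clause (E) forces E = 1.
Unit clause (A) forces A = 1.
Now (A') is unsatisfied and unit — conflict.
No assignment satisfies every clause.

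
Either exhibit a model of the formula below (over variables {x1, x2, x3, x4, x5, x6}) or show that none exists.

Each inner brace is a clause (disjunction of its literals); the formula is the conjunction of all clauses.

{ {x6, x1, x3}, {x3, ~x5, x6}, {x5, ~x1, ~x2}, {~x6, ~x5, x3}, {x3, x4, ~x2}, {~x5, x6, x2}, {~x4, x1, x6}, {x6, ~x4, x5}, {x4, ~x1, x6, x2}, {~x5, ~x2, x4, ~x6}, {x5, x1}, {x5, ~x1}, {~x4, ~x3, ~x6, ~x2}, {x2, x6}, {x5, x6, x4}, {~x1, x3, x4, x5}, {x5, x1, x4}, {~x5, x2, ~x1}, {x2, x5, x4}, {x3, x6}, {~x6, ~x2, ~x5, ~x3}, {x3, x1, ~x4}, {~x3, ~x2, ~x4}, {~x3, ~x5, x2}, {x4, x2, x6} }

x1 ↦ 0; x2 ↦ 1; x3 ↦ 1; x4 ↦ 0; x5 ↦ 1; x6 ↦ 0

Suppose x5 = 1.
Suppose x3 = 1.
From the singleton clause (x2), x2 = 1.
From the singleton clause (~x6), x6 = 0.
From the singleton clause (~x4), x4 = 0.
Every clause is now satisfied; x1 is unconstrained.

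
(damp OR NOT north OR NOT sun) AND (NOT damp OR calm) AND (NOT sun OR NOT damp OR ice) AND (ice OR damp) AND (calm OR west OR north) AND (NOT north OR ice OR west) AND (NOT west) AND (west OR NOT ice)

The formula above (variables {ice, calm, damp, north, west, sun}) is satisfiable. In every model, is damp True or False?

Suppose damp = false.
Unit clause (ice) forces ice = true.
Unit clause (NOT west) forces west = false.
Now (west) is unsatisfied and unit — conflict.
So every satisfying assignment has damp = True.

True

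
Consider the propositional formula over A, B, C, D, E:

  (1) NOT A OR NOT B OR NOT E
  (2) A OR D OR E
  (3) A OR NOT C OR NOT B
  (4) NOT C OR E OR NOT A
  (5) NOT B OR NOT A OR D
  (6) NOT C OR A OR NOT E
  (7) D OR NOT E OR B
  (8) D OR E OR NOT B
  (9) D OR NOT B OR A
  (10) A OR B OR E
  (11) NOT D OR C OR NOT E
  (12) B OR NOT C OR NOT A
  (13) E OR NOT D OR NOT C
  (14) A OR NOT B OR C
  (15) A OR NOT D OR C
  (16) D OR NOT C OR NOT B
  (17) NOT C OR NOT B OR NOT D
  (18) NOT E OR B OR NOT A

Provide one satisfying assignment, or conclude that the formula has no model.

Case A = true:
Case B = false:
Unit clause (NOT C) forces C = false.
Unit clause (NOT E) forces E = false.
Every clause is now satisfied; D is unconstrained.

A: true; B: false; C: false; D: true; E: false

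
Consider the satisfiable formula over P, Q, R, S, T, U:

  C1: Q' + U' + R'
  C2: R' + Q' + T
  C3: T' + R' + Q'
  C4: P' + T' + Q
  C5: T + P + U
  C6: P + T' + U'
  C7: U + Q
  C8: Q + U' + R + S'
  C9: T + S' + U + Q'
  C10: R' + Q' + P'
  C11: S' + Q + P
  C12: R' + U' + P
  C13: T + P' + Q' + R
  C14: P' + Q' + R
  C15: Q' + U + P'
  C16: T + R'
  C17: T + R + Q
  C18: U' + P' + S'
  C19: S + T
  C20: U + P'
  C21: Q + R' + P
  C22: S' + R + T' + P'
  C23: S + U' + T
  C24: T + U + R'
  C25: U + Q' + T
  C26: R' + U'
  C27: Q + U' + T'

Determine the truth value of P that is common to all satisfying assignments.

Suppose P = 1.
From the singleton clause (U), U = 1.
From the singleton clause (S'), S = 0.
From the singleton clause (T), T = 1.
From the singleton clause (Q), Q = 1.
From the singleton clause (R'), R = 0.
But (R) is also a unit clause — contradiction.
So every satisfying assignment has P = False.

False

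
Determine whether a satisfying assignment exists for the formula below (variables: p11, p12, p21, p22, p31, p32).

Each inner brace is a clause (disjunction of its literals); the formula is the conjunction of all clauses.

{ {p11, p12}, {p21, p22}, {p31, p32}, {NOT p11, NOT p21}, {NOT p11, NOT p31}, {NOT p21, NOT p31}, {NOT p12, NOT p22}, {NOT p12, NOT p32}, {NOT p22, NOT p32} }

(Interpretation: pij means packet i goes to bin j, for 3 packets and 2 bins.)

Unsatisfiable

Branch on p11: set p11 = true.
(NOT p21) alone gives p21 = false.
(p22) alone gives p22 = true.
(NOT p31) alone gives p31 = false.
(p32) alone gives p32 = true.
But (NOT p32) is also a unit clause — contradiction.
Undo p11 and try p11 = false.
(p12) alone gives p12 = true.
(NOT p22) alone gives p22 = false.
(p21) alone gives p21 = true.
(NOT p31) alone gives p31 = false.
(p32) alone gives p32 = true.
But (NOT p32) is also a unit clause — contradiction.
Both values of p11 lead to a conflict.
No assignment satisfies every clause.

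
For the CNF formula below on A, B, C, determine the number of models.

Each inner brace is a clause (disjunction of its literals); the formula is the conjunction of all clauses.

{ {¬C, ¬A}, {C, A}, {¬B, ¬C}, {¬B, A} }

There are 2^3 = 8 truth assignments over (A, B, C).
Check each against the 4 clauses (columns in the order A, B, C):
  F F F  ✗ fails (C ∨ A)
  F F T  ✓ satisfies all
  F T F  ✗ fails (C ∨ A)
  F T T  ✗ fails (¬B ∨ ¬C)
  T F F  ✓ satisfies all
  T F T  ✗ fails (¬C ∨ ¬A)
  T T F  ✓ satisfies all
  T T T  ✗ fails (¬C ∨ ¬A)
3 of the 8 rows are models.

3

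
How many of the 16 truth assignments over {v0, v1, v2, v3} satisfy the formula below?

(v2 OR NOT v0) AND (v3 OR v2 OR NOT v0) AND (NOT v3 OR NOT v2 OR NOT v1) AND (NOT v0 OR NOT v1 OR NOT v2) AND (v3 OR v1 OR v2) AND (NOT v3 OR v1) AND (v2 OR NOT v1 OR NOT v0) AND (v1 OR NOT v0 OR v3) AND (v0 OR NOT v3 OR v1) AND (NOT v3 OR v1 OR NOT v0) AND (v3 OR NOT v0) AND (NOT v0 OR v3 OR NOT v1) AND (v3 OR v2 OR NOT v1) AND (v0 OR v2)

There are 2^4 = 16 truth assignments over (v0, v1, v2, v3).
Split on v0. With v0 = true, the clauses containing v0 are satisfied and NOT v0 drops from the rest; 0 of the 2^3 = 8 assignments to the other variables satisfy what remains.
With v0 = false, by the same count on the reduced clause set, 2 assignments work.
(One model: v0=F, v1=F, v2=T, v3=F.)
Total: 0 + 2 = 2.

2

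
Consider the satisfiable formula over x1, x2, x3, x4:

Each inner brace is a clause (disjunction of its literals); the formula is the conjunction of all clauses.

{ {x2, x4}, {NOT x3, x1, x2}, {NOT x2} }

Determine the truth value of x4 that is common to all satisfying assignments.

True

Suppose x4 = false.
The clause (x2) is unit, so x2 = true.
But (NOT x2) is also a unit clause — contradiction.
So every satisfying assignment has x4 = True.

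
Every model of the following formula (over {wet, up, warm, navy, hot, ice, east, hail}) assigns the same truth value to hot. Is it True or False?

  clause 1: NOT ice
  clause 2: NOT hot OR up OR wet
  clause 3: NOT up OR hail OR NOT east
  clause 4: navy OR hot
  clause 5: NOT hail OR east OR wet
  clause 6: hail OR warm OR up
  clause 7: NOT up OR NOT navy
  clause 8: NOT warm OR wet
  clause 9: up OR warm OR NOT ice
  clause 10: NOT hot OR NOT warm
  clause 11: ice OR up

True

Suppose hot = false.
(NOT ice) alone gives ice = false.
(navy) alone gives navy = true.
(NOT up) alone gives up = false.
But (up) is also a unit clause — contradiction.
So every satisfying assignment has hot = True.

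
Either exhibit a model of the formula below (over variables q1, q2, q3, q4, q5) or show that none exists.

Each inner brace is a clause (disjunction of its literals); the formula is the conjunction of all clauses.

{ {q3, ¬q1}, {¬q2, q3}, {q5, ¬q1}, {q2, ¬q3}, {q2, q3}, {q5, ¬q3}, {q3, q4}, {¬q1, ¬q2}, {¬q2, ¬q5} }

UNSATISFIABLE

Suppose q3 = True.
From the singleton clause (q2), q2 = True.
From the singleton clause (q5), q5 = True.
But (¬q5) is also a unit clause — contradiction.
So q3 must be the other value — set q3 = False.
From the singleton clause (¬q1), q1 = False.
From the singleton clause (¬q2), q2 = False.
But (q2) is also a unit clause — contradiction.
Neither q3 = True nor q3 = False works.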